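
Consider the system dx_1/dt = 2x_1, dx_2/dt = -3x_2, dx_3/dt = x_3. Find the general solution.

x_1(t) = K_1e^(2t), x_2(t) = K_3e^(-3t), x_3(t) = K_2e^(t)

Coefficient matrix A = [[2, 0, 0], [0, -3, 0], [0, 0, 1]].
det(A - λI) = 0 gives eigenvalues λ = 2, 1, -3.
For λ=2: eigenvector (1,0,0).
For λ=1: eigenvector (0,0,1).
For λ=-3: eigenvector (0,1,0).
General solution: K_1e^(2t)(1,0,0) + K_2e^(t)(0,0,1) + K_3e^(-3t)(0,1,0).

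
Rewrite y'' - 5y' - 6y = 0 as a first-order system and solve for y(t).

Let x_1 = y, x_2 = y'. Then x_1' = x_2 and x_2' = 6x_1 + 5x_2.
A = [[0,1],[6,5]]; det(A-λI) = λ^2 - 5λ - 6.
Eigenvalues λ = 6, -1 with eigenvectors (1,6), (1,-1).

y(t) = c_1e^(6t) + c_2e^(-t)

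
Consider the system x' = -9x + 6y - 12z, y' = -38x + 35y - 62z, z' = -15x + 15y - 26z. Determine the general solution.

Coefficient matrix A = [[-9, 6, -12], [-38, 35, -62], [-15, 15, -26]].
det(A - λI) = 0 gives eigenvalues λ = -1, 4, -3.
For λ=-1: eigenvector (-3,2,3).
For λ=4: eigenvector (0,2,1).
For λ=-3: eigenvector (1,1,0).
General solution: c_1e^(-t)(-3,2,3) + c_2e^(4t)(0,2,1) + c_3e^(-3t)(1,1,0).

x(t) = -3c_1e^(-t) + c_3e^(-3t), y(t) = 2c_1e^(-t) + 2c_2e^(4t) + c_3e^(-3t), z(t) = 3c_1e^(-t) + c_2e^(4t)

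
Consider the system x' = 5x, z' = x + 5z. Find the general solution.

Coefficient matrix A = [[5, 0], [1, 5]].
Characteristic polynomial det(A - λI) = λ^2 - 10λ + 25 = 0.
Single eigenvalue λ = 5 with algebraic multiplicity 2.
Eigenvector v = (0,-1); generalized eigenvector w with (A-λI)w=v is (-1,1).
General solution: e^(5t)[K_1·v + K_2·(t·v + w)].

x(t) = -K_2e^(5t), z(t) = -K_1e^(5t) - K_2te^(5t) + K_2e^(5t)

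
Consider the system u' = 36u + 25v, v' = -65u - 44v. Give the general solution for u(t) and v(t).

Coefficient matrix A = [[36, 25], [-65, -44]].
Characteristic polynomial det(A - λI) = λ^2 + 8λ + 41 = 0.
Eigenvalues λ = -4 ± 5i (complex conjugate pair).
For λ=-4+5i: an eigenvector is (2,-3) - i(1,-2) = (2 - i, -3 + 2i).
A real fundamental pair from Re and Im of e^((-4+5i)t)v: X_1 = e^(-4t)(cos(5t)·(2,-3) + sin(5t)·(1,-2)), X_2 = e^(-4t)(sin(5t)·(2,-3) - cos(5t)·(1,-2)).
General solution: K_1X_1 + K_2X_2.

u(t) = K_1e^(-4t)sin(5t) + 2K_1e^(-4t)cos(5t) + 2K_2e^(-4t)sin(5t) - K_2e^(-4t)cos(5t), v(t) = -2K_1e^(-4t)sin(5t) - 3K_1e^(-4t)cos(5t) - 3K_2e^(-4t)sin(5t) + 2K_2e^(-4t)cos(5t)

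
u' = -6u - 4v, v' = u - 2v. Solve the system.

Coefficient matrix A = [[-6, -4], [1, -2]].
Characteristic polynomial det(A - λI) = λ^2 + 8λ + 16 = 0.
Single eigenvalue λ = -4 with algebraic multiplicity 2.
Eigenvector v = (-2,1); generalized eigenvector w with (A-λI)w=v is (1,0).
General solution: e^(-4t)[c_1·v + c_2·(t·v + w)].

u(t) = -2c_1e^(-4t) - 2c_2te^(-4t) + c_2e^(-4t), v(t) = c_1e^(-4t) + c_2te^(-4t)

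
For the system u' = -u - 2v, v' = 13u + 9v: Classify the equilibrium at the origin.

A = [[-1,-2],[13,9]]; det(A-λI) = λ^2 - 8λ + 17.
λ = 4 ± i: positive real part.

unstable spiral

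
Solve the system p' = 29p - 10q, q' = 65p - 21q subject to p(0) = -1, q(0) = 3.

Coefficient matrix A = [[29, -10], [65, -21]].
Characteristic polynomial det(A - λI) = λ^2 - 8λ + 41 = 0.
Eigenvalues λ = 4 ± 5i (complex conjugate pair).
For λ=4+5i: an eigenvector is (-1,-2) - i(-1,-3) = (-1 + i, -2 + 3i).
A real fundamental pair from Re and Im of e^((4+5i)t)v: X_1 = e^(4t)(cos(5t)·(-1,-2) + sin(5t)·(-1,-3)), X_2 = e^(4t)(sin(5t)·(-1,-2) - cos(5t)·(-1,-3)).
General solution: c_1X_1 + c_2X_2.
Applying p(0)=-1, q(0)=3 gives c_1=6, c_2=5.

p(t) = -11e^(4t)sin(5t) - e^(4t)cos(5t), q(t) = -28e^(4t)sin(5t) + 3e^(4t)cos(5t)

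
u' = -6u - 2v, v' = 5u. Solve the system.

Coefficient matrix A = [[-6, -2], [5, 0]].
Characteristic polynomial det(A - λI) = λ^2 + 6λ + 10 = 0.
Eigenvalues λ = -3 ± i (complex conjugate pair).
For λ=-3+i: an eigenvector is (-1,2) - i(-1,1) = (-1 + i, 2 - i).
A real fundamental pair from Re and Im of e^((-3+i)t)v: X_1 = e^(-3t)(cos(t)·(-1,2) + sin(t)·(-1,1)), X_2 = e^(-3t)(sin(t)·(-1,2) - cos(t)·(-1,1)).
General solution: c_1X_1 + c_2X_2.

u(t) = -c_1e^(-3t)sin(t) - c_1e^(-3t)cos(t) - c_2e^(-3t)sin(t) + c_2e^(-3t)cos(t), v(t) = c_1e^(-3t)sin(t) + 2c_1e^(-3t)cos(t) + 2c_2e^(-3t)sin(t) - c_2e^(-3t)cos(t)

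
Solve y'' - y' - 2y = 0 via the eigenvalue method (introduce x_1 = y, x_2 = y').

y(t) = c_1e^(-t) + c_2e^(2t)

Let x_1 = y, x_2 = y'. Then x_1' = x_2 and x_2' = 2x_1 + x_2.
A = [[0,1],[2,1]]; det(A-λI) = λ^2 - λ - 2.
Eigenvalues λ = -1, 2 with eigenvectors (1,-1), (1,2).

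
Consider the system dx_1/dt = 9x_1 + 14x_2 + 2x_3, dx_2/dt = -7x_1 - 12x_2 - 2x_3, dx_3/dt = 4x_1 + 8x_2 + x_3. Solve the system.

x_1(t) = -c_1e^(-3t) - 2c_2e^(2t) + c_3e^(-t), x_2(t) = c_1e^(-3t) + c_2e^(2t) - c_3e^(-t), x_3(t) = -c_1e^(-3t) + 2c_3e^(-t)

Coefficient matrix A = [[9, 14, 2], [-7, -12, -2], [4, 8, 1]].
det(A - λI) = 0 gives eigenvalues λ = -3, 2, -1.
For λ=-3: eigenvector (-1,1,-1).
For λ=2: eigenvector (-2,1,0).
For λ=-1: eigenvector (1,-1,2).
General solution: c_1e^(-3t)(-1,1,-1) + c_2e^(2t)(-2,1,0) + c_3e^(-t)(1,-1,2).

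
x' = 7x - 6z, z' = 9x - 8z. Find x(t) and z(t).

x(t) = 2C_1e^(-2t) - C_2e^(t), z(t) = 3C_1e^(-2t) - C_2e^(t)

Coefficient matrix A = [[7, -6], [9, -8]].
Characteristic polynomial det(A - λI) = λ^2 + λ - 2 = 0.
Eigenvalues λ = -2, 1.
For λ=-2: (A-λI) row 1 is [9, -6], so an eigenvector is (2, 3).
For λ=1: (A-λI) row 1 is [6, -6], so an eigenvector is (-1, -1).
General solution: C_1e^(-2t)(2,3) + C_2e^(t)(-1,-1).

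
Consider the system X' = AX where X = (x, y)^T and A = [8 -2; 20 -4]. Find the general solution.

x(t) = -K_1e^(2t)cos(2t) - K_2e^(2t)sin(2t), y(t) = -K_1e^(2t)sin(2t) - 3K_1e^(2t)cos(2t) - 3K_2e^(2t)sin(2t) + K_2e^(2t)cos(2t)

Coefficient matrix A = [[8, -2], [20, -4]].
Characteristic polynomial det(A - λI) = λ^2 - 4λ + 8 = 0.
Eigenvalues λ = 2 ± 2i (complex conjugate pair).
For λ=2+2i: an eigenvector is (-1,-3) - i(0,-1) = (-1, -3 + i).
A real fundamental pair from Re and Im of e^((2+2i)t)v: X_1 = e^(2t)(cos(2t)·(-1,-3) + sin(2t)·(0,-1)), X_2 = e^(2t)(sin(2t)·(-1,-3) - cos(2t)·(0,-1)).
General solution: K_1X_1 + K_2X_2.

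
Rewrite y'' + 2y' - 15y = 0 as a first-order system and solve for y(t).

Let x_1 = y, x_2 = y'. Then x_1' = x_2 and x_2' = 15x_1 - 2x_2.
A = [[0,1],[15,-2]]; det(A-λI) = λ^2 + 2λ - 15.
Eigenvalues λ = -5, 3 with eigenvectors (1,-5), (1,3).

y(t) = c_1e^(-5t) + c_2e^(3t)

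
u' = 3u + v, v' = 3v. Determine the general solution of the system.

u(t) = K_1e^(3t) + K_2te^(3t) - 2K_2e^(3t), v(t) = K_2e^(3t)

Coefficient matrix A = [[3, 1], [0, 3]].
Characteristic polynomial det(A - λI) = λ^2 - 6λ + 9 = 0.
Single eigenvalue λ = 3 with algebraic multiplicity 2.
Eigenvector v = (1,0); generalized eigenvector w with (A-λI)w=v is (-2,1).
General solution: e^(3t)[K_1·v + K_2·(t·v + w)].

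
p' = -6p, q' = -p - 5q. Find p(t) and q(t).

p(t) = K_2e^(-6t), q(t) = -K_1e^(-5t) + K_2e^(-6t)

Coefficient matrix A = [[-6, 0], [-1, -5]].
Characteristic polynomial det(A - λI) = λ^2 + 11λ + 30 = 0.
Eigenvalues λ = -5, -6.
For λ=-5: (A-λI) row 1 is [-1, 0], so an eigenvector is (0, -1).
For λ=-6: (A-λI) row 2 is [-1, 1], so an eigenvector is (1, 1).
General solution: K_1e^(-5t)(0,-1) + K_2e^(-6t)(1,1).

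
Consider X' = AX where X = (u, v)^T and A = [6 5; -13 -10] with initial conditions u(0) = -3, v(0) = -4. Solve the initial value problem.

Coefficient matrix A = [[6, 5], [-13, -10]].
Characteristic polynomial det(A - λI) = λ^2 + 4λ + 5 = 0.
Eigenvalues λ = -2 ± i (complex conjugate pair).
For λ=-2+i: an eigenvector is (1,-2) - i(-2,3) = (1 + 2i, -2 - 3i).
A real fundamental pair from Re and Im of e^((-2+i)t)v: X_1 = e^(-2t)(cos(t)·(1,-2) + sin(t)·(-2,3)), X_2 = e^(-2t)(sin(t)·(1,-2) - cos(t)·(-2,3)).
General solution: c_1X_1 + c_2X_2.
Applying u(0)=-3, v(0)=-4 gives c_1=17, c_2=-10.

u(t) = -44e^(-2t)sin(t) - 3e^(-2t)cos(t), v(t) = 71e^(-2t)sin(t) - 4e^(-2t)cos(t)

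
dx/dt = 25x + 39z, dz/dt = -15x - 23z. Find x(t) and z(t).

x(t) = -3C_1e^(t)sin(3t) - 2C_1e^(t)cos(3t) - 2C_2e^(t)sin(3t) + 3C_2e^(t)cos(3t), z(t) = 2C_1e^(t)sin(3t) + C_1e^(t)cos(3t) + C_2e^(t)sin(3t) - 2C_2e^(t)cos(3t)

Coefficient matrix A = [[25, 39], [-15, -23]].
Characteristic polynomial det(A - λI) = λ^2 - 2λ + 10 = 0.
Eigenvalues λ = 1 ± 3i (complex conjugate pair).
For λ=1+3i: an eigenvector is (-2,1) - i(-3,2) = (-2 + 3i, 1 - 2i).
A real fundamental pair from Re and Im of e^((1+3i)t)v: X_1 = e^(t)(cos(3t)·(-2,1) + sin(3t)·(-3,2)), X_2 = e^(t)(sin(3t)·(-2,1) - cos(3t)·(-3,2)).
General solution: C_1X_1 + C_2X_2.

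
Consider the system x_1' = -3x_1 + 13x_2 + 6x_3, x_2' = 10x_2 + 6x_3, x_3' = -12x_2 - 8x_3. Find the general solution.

Coefficient matrix A = [[-3, 13, 6], [0, 10, 6], [0, -12, -8]].
det(A - λI) = 0 gives eigenvalues λ = 4, -2, -3.
For λ=4: eigenvector (1,1,-1).
For λ=-2: eigenvector (1,1,-2).
For λ=-3: eigenvector (1,0,0).
General solution: c_1e^(4t)(1,1,-1) + c_2e^(-2t)(1,1,-2) + c_3e^(-3t)(1,0,0).

x_1(t) = c_1e^(4t) + c_2e^(-2t) + c_3e^(-3t), x_2(t) = c_1e^(4t) + c_2e^(-2t), x_3(t) = -c_1e^(4t) - 2c_2e^(-2t)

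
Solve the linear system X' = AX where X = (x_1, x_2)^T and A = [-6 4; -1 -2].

x_1(t) = -2K_1e^(-4t) - 2K_2te^(-4t) + 3K_2e^(-4t), x_2(t) = -K_1e^(-4t) - K_2te^(-4t) + K_2e^(-4t)

Coefficient matrix A = [[-6, 4], [-1, -2]].
Characteristic polynomial det(A - λI) = λ^2 + 8λ + 16 = 0.
Single eigenvalue λ = -4 with algebraic multiplicity 2.
Eigenvector v = (-2,-1); generalized eigenvector w with (A-λI)w=v is (3,1).
General solution: e^(-4t)[K_1·v + K_2·(t·v + w)].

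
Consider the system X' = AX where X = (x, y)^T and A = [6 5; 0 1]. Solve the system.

x(t) = -K_1e^(6t) + K_2e^(t), y(t) = -K_2e^(t)

Coefficient matrix A = [[6, 5], [0, 1]].
Characteristic polynomial det(A - λI) = λ^2 - 7λ + 6 = 0.
Eigenvalues λ = 6, 1.
For λ=6: (A-λI) row 1 is [0, 5], so an eigenvector is (-1, 0).
For λ=1: (A-λI) row 1 is [5, 5], so an eigenvector is (1, -1).
General solution: K_1e^(6t)(-1,0) + K_2e^(t)(1,-1).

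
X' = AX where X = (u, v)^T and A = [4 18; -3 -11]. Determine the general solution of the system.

Coefficient matrix A = [[4, 18], [-3, -11]].
Characteristic polynomial det(A - λI) = λ^2 + 7λ + 10 = 0.
Eigenvalues λ = -2, -5.
For λ=-2: (A-λI) row 1 is [6, 18], so an eigenvector is (-3, 1).
For λ=-5: (A-λI) row 1 is [9, 18], so an eigenvector is (-2, 1).
General solution: C_1e^(-2t)(-3,1) + C_2e^(-5t)(-2,1).

u(t) = -3C_1e^(-2t) - 2C_2e^(-5t), v(t) = C_1e^(-2t) + C_2e^(-5t)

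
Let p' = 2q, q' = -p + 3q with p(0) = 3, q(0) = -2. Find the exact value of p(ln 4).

A = [[0,2],[-1,3]]; eigenvalues λ = 2, 1.
Eigenvectors: (1,1) for λ=2, (-2,-1) for λ=1.
From the initial condition, c_1 = -7, c_2 = -5.
p(ln 4) = (-7)(4^2)(1) + (-5)(4^1)(-2) = -72.

-72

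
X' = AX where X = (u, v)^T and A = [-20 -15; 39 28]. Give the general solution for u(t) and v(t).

Coefficient matrix A = [[-20, -15], [39, 28]].
Characteristic polynomial det(A - λI) = λ^2 - 8λ + 25 = 0.
Eigenvalues λ = 4 ± 3i (complex conjugate pair).
For λ=4+3i: an eigenvector is (2,-3) - i(-1,2) = (2 + i, -3 - 2i).
A real fundamental pair from Re and Im of e^((4+3i)t)v: X_1 = e^(4t)(cos(3t)·(2,-3) + sin(3t)·(-1,2)), X_2 = e^(4t)(sin(3t)·(2,-3) - cos(3t)·(-1,2)).
General solution: C_1X_1 + C_2X_2.

u(t) = -C_1e^(4t)sin(3t) + 2C_1e^(4t)cos(3t) + 2C_2e^(4t)sin(3t) + C_2e^(4t)cos(3t), v(t) = 2C_1e^(4t)sin(3t) - 3C_1e^(4t)cos(3t) - 3C_2e^(4t)sin(3t) - 2C_2e^(4t)cos(3t)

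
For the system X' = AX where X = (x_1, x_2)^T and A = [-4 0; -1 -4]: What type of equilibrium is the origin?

A = [[-4,0],[-1,-4]]; det(A-λI) = λ^2 + 8λ + 16.
repeated λ = -4 with a single eigenvector.

stable improper node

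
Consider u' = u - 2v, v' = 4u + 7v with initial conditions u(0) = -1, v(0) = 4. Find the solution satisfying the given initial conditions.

Coefficient matrix A = [[1, -2], [4, 7]].
Characteristic polynomial det(A - λI) = λ^2 - 8λ + 15 = 0.
Eigenvalues λ = 5, 3.
For λ=5: (A-λI) row 1 is [-4, -2], so an eigenvector is (1, -2).
For λ=3: (A-λI) row 1 is [-2, -2], so an eigenvector is (-1, 1).
General solution: C_1e^(5t)(1,-2) + C_2e^(3t)(-1,1).
Applying u(0)=-1, v(0)=4 gives C_1=-3, C_2=-2.

u(t) = -3e^(5t) + 2e^(3t), v(t) = 6e^(5t) - 2e^(3t)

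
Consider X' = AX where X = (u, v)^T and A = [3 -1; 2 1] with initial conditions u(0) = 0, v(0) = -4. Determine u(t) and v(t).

u(t) = 4e^(2t)sin(t), v(t) = 4e^(2t)sin(t) - 4e^(2t)cos(t)

Coefficient matrix A = [[3, -1], [2, 1]].
Characteristic polynomial det(A - λI) = λ^2 - 4λ + 5 = 0.
Eigenvalues λ = 2 ± i (complex conjugate pair).
For λ=2+i: an eigenvector is (0,-1) - i(1,1) = (0 - i, -1 - i).
A real fundamental pair from Re and Im of e^((2+i)t)v: X_1 = e^(2t)(cos(t)·(0,-1) + sin(t)·(1,1)), X_2 = e^(2t)(sin(t)·(0,-1) - cos(t)·(1,1)).
General solution: c_1X_1 + c_2X_2.
Applying u(0)=0, v(0)=-4 gives c_1=4, c_2=0.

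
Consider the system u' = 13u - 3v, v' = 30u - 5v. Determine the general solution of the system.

Coefficient matrix A = [[13, -3], [30, -5]].
Characteristic polynomial det(A - λI) = λ^2 - 8λ + 25 = 0.
Eigenvalues λ = 4 ± 3i (complex conjugate pair).
For λ=4+3i: an eigenvector is (0,-1) - i(1,3) = (0 - i, -1 - 3i).
A real fundamental pair from Re and Im of e^((4+3i)t)v: X_1 = e^(4t)(cos(3t)·(0,-1) + sin(3t)·(1,3)), X_2 = e^(4t)(sin(3t)·(0,-1) - cos(3t)·(1,3)).
General solution: K_1X_1 + K_2X_2.

u(t) = K_1e^(4t)sin(3t) - K_2e^(4t)cos(3t), v(t) = 3K_1e^(4t)sin(3t) - K_1e^(4t)cos(3t) - K_2e^(4t)sin(3t) - 3K_2e^(4t)cos(3t)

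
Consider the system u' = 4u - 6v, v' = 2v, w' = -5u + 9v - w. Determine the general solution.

u(t) = c_1e^(4t) + 3c_3e^(2t), v(t) = c_3e^(2t), w(t) = -c_1e^(4t) + c_2e^(-t) - 2c_3e^(2t)

Coefficient matrix A = [[4, -6, 0], [0, 2, 0], [-5, 9, -1]].
det(A - λI) = 0 gives eigenvalues λ = 4, -1, 2.
For λ=4: eigenvector (1,0,-1).
For λ=-1: eigenvector (0,0,1).
For λ=2: eigenvector (3,1,-2).
General solution: c_1e^(4t)(1,0,-1) + c_2e^(-t)(0,0,1) + c_3e^(2t)(3,1,-2).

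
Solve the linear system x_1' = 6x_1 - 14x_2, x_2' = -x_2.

Coefficient matrix A = [[6, -14], [0, -1]].
Characteristic polynomial det(A - λI) = λ^2 - 5λ - 6 = 0.
Eigenvalues λ = 6, -1.
For λ=6: (A-λI) row 1 is [0, -14], so an eigenvector is (-1, 0).
For λ=-1: (A-λI) row 1 is [7, -14], so an eigenvector is (2, 1).
General solution: K_1e^(6t)(-1,0) + K_2e^(-t)(2,1).

x_1(t) = -K_1e^(6t) + 2K_2e^(-t), x_2(t) = K_2e^(-t)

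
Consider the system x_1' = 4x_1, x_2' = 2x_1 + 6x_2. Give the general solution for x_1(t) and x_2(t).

Coefficient matrix A = [[4, 0], [2, 6]].
Characteristic polynomial det(A - λI) = λ^2 - 10λ + 24 = 0.
Eigenvalues λ = 6, 4.
For λ=6: (A-λI) row 1 is [-2, 0], so an eigenvector is (0, 1).
For λ=4: (A-λI) row 2 is [2, 2], so an eigenvector is (1, -1).
General solution: c_1e^(6t)(0,1) + c_2e^(4t)(1,-1).

x_1(t) = c_2e^(4t), x_2(t) = c_1e^(6t) - c_2e^(4t)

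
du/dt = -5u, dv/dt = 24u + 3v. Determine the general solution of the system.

Coefficient matrix A = [[-5, 0], [24, 3]].
Characteristic polynomial det(A - λI) = λ^2 + 2λ - 15 = 0.
Eigenvalues λ = -5, 3.
For λ=-5: (A-λI) row 2 is [24, 8], so an eigenvector is (1, -3).
For λ=3: (A-λI) row 1 is [-8, 0], so an eigenvector is (0, -1).
General solution: C_1e^(-5t)(1,-3) + C_2e^(3t)(0,-1).

u(t) = C_1e^(-5t), v(t) = -3C_1e^(-5t) - C_2e^(3t)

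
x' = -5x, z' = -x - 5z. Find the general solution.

x(t) = -K_2e^(-5t), z(t) = K_1e^(-5t) + K_2te^(-5t) + 2K_2e^(-5t)

Coefficient matrix A = [[-5, 0], [-1, -5]].
Characteristic polynomial det(A - λI) = λ^2 + 10λ + 25 = 0.
Single eigenvalue λ = -5 with algebraic multiplicity 2.
Eigenvector v = (0,1); generalized eigenvector w with (A-λI)w=v is (-1,2).
General solution: e^(-5t)[K_1·v + K_2·(t·v + w)].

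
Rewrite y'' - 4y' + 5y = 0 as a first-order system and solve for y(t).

Let x_1 = y, x_2 = y'. Then x_1' = x_2 and x_2' = -5x_1 + 4x_2.
A = [[0,1],[-5,4]]; det(A-λI) = λ^2 - 4λ + 5.
Eigenvalues λ = 2 ± i.

y(t) = K_1e^(2t)cos(t) + K_2e^(2t)sin(t)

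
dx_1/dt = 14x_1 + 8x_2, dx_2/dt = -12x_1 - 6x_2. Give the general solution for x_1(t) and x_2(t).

Coefficient matrix A = [[14, 8], [-12, -6]].
Characteristic polynomial det(A - λI) = λ^2 - 8λ + 12 = 0.
Eigenvalues λ = 2, 6.
For λ=2: (A-λI) row 1 is [12, 8], so an eigenvector is (-2, 3).
For λ=6: (A-λI) row 1 is [8, 8], so an eigenvector is (-1, 1).
General solution: C_1e^(2t)(-2,3) + C_2e^(6t)(-1,1).

x_1(t) = -2C_1e^(2t) - C_2e^(6t), x_2(t) = 3C_1e^(2t) + C_2e^(6t)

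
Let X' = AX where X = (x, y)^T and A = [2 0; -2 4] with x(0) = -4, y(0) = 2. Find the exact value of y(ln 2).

80

A = [[2,0],[-2,4]]; eigenvalues λ = 4, 2.
Eigenvectors: (0,-1) for λ=4, (1,1) for λ=2.
From the initial condition, c_1 = -6, c_2 = -4.
y(ln 2) = (-6)(2^4)(-1) + (-4)(2^2)(1) = 80.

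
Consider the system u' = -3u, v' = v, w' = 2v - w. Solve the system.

Coefficient matrix A = [[-3, 0, 0], [0, 1, 0], [0, 2, -1]].
det(A - λI) = 0 gives eigenvalues λ = -3, -1, 1.
For λ=-3: eigenvector (1,0,0).
For λ=-1: eigenvector (0,0,1).
For λ=1: eigenvector (0,1,1).
General solution: C_1e^(-3t)(1,0,0) + C_2e^(-t)(0,0,1) + C_3e^(t)(0,1,1).

u(t) = C_1e^(-3t), v(t) = C_3e^(t), w(t) = C_2e^(-t) + C_3e^(t)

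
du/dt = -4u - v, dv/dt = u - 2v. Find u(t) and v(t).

u(t) = c_1e^(-3t) + c_2te^(-3t) - 3c_2e^(-3t), v(t) = -c_1e^(-3t) - c_2te^(-3t) + 2c_2e^(-3t)

Coefficient matrix A = [[-4, -1], [1, -2]].
Characteristic polynomial det(A - λI) = λ^2 + 6λ + 9 = 0.
Single eigenvalue λ = -3 with algebraic multiplicity 2.
Eigenvector v = (1,-1); generalized eigenvector w with (A-λI)w=v is (-3,2).
General solution: e^(-3t)[c_1·v + c_2·(t·v + w)].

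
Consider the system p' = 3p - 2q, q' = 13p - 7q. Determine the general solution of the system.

Coefficient matrix A = [[3, -2], [13, -7]].
Characteristic polynomial det(A - λI) = λ^2 + 4λ + 5 = 0.
Eigenvalues λ = -2 ± i (complex conjugate pair).
For λ=-2+i: an eigenvector is (-1,-2) - i(-1,-3) = (-1 + i, -2 + 3i).
A real fundamental pair from Re and Im of e^((-2+i)t)v: X_1 = e^(-2t)(cos(t)·(-1,-2) + sin(t)·(-1,-3)), X_2 = e^(-2t)(sin(t)·(-1,-2) - cos(t)·(-1,-3)).
General solution: K_1X_1 + K_2X_2.

p(t) = -K_1e^(-2t)sin(t) - K_1e^(-2t)cos(t) - K_2e^(-2t)sin(t) + K_2e^(-2t)cos(t), q(t) = -3K_1e^(-2t)sin(t) - 2K_1e^(-2t)cos(t) - 2K_2e^(-2t)sin(t) + 3K_2e^(-2t)cos(t)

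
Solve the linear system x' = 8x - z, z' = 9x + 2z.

Coefficient matrix A = [[8, -1], [9, 2]].
Characteristic polynomial det(A - λI) = λ^2 - 10λ + 25 = 0.
Single eigenvalue λ = 5 with algebraic multiplicity 2.
Eigenvector v = (-1,-3); generalized eigenvector w with (A-λI)w=v is (0,1).
General solution: e^(5t)[K_1·v + K_2·(t·v + w)].

x(t) = -K_1e^(5t) - K_2te^(5t), z(t) = -3K_1e^(5t) - 3K_2te^(5t) + K_2e^(5t)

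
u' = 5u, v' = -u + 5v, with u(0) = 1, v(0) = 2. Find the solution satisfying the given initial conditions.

u(t) = e^(5t), v(t) = -te^(5t) + 2e^(5t)

Coefficient matrix A = [[5, 0], [-1, 5]].
Characteristic polynomial det(A - λI) = λ^2 - 10λ + 25 = 0.
Single eigenvalue λ = 5 with algebraic multiplicity 2.
Eigenvector v = (0,1); generalized eigenvector w with (A-λI)w=v is (-1,0).
General solution: e^(5t)[C_1·v + C_2·(t·v + w)].
Applying u(0)=1, v(0)=2 gives C_1=2, C_2=-1.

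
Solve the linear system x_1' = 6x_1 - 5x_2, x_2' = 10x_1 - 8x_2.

x_1(t) = 2K_1e^(-t)sin(t) + K_1e^(-t)cos(t) + K_2e^(-t)sin(t) - 2K_2e^(-t)cos(t), x_2(t) = 3K_1e^(-t)sin(t) + K_1e^(-t)cos(t) + K_2e^(-t)sin(t) - 3K_2e^(-t)cos(t)

Coefficient matrix A = [[6, -5], [10, -8]].
Characteristic polynomial det(A - λI) = λ^2 + 2λ + 2 = 0.
Eigenvalues λ = -1 ± i (complex conjugate pair).
For λ=-1+i: an eigenvector is (1,1) - i(2,3) = (1 - 2i, 1 - 3i).
A real fundamental pair from Re and Im of e^((-1+i)t)v: X_1 = e^(-t)(cos(t)·(1,1) + sin(t)·(2,3)), X_2 = e^(-t)(sin(t)·(1,1) - cos(t)·(2,3)).
General solution: K_1X_1 + K_2X_2.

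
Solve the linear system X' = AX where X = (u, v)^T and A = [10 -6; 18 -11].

Coefficient matrix A = [[10, -6], [18, -11]].
Characteristic polynomial det(A - λI) = λ^2 + λ - 2 = 0.
Eigenvalues λ = 1, -2.
For λ=1: (A-λI) row 1 is [9, -6], so an eigenvector is (2, 3).
For λ=-2: (A-λI) row 1 is [12, -6], so an eigenvector is (-1, -2).
General solution: K_1e^(t)(2,3) + K_2e^(-2t)(-1,-2).

u(t) = 2K_1e^(t) - K_2e^(-2t), v(t) = 3K_1e^(t) - 2K_2e^(-2t)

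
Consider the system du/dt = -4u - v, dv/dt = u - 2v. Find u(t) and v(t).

u(t) = c_1e^(-3t) + c_2te^(-3t) - 2c_2e^(-3t), v(t) = -c_1e^(-3t) - c_2te^(-3t) + c_2e^(-3t)

Coefficient matrix A = [[-4, -1], [1, -2]].
Characteristic polynomial det(A - λI) = λ^2 + 6λ + 9 = 0.
Single eigenvalue λ = -3 with algebraic multiplicity 2.
Eigenvector v = (1,-1); generalized eigenvector w with (A-λI)w=v is (-2,1).
General solution: e^(-3t)[c_1·v + c_2·(t·v + w)].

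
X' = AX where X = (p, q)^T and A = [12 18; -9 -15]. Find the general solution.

Coefficient matrix A = [[12, 18], [-9, -15]].
Characteristic polynomial det(A - λI) = λ^2 + 3λ - 18 = 0.
Eigenvalues λ = -6, 3.
For λ=-6: (A-λI) row 1 is [18, 18], so an eigenvector is (-1, 1).
For λ=3: (A-λI) row 1 is [9, 18], so an eigenvector is (2, -1).
General solution: K_1e^(-6t)(-1,1) + K_2e^(3t)(2,-1).

p(t) = -K_1e^(-6t) + 2K_2e^(3t), q(t) = K_1e^(-6t) - K_2e^(3t)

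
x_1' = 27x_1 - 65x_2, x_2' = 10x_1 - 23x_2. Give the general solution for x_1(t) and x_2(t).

x_1(t) = 2c_1e^(2t)sin(5t) + 3c_1e^(2t)cos(5t) + 3c_2e^(2t)sin(5t) - 2c_2e^(2t)cos(5t), x_2(t) = c_1e^(2t)sin(5t) + c_1e^(2t)cos(5t) + c_2e^(2t)sin(5t) - c_2e^(2t)cos(5t)

Coefficient matrix A = [[27, -65], [10, -23]].
Characteristic polynomial det(A - λI) = λ^2 - 4λ + 29 = 0.
Eigenvalues λ = 2 ± 5i (complex conjugate pair).
For λ=2+5i: an eigenvector is (3,1) - i(2,1) = (3 - 2i, 1 - i).
A real fundamental pair from Re and Im of e^((2+5i)t)v: X_1 = e^(2t)(cos(5t)·(3,1) + sin(5t)·(2,1)), X_2 = e^(2t)(sin(5t)·(3,1) - cos(5t)·(2,1)).
General solution: c_1X_1 + c_2X_2.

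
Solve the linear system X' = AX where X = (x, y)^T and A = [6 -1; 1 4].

x(t) = c_1e^(5t) + c_2te^(5t) + 2c_2e^(5t), y(t) = c_1e^(5t) + c_2te^(5t) + c_2e^(5t)

Coefficient matrix A = [[6, -1], [1, 4]].
Characteristic polynomial det(A - λI) = λ^2 - 10λ + 25 = 0.
Single eigenvalue λ = 5 with algebraic multiplicity 2.
Eigenvector v = (1,1); generalized eigenvector w with (A-λI)w=v is (2,1).
General solution: e^(5t)[c_1·v + c_2·(t·v + w)].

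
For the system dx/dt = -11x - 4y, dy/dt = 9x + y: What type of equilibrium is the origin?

A = [[-11,-4],[9,1]]; det(A-λI) = λ^2 + 10λ + 25.
repeated λ = -5 with a single eigenvector.

stable improper node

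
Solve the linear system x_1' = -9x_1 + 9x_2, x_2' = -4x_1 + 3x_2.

x_1(t) = 3C_1e^(-3t) + 3C_2te^(-3t) - 2C_2e^(-3t), x_2(t) = 2C_1e^(-3t) + 2C_2te^(-3t) - C_2e^(-3t)

Coefficient matrix A = [[-9, 9], [-4, 3]].
Characteristic polynomial det(A - λI) = λ^2 + 6λ + 9 = 0.
Single eigenvalue λ = -3 with algebraic multiplicity 2.
Eigenvector v = (3,2); generalized eigenvector w with (A-λI)w=v is (-2,-1).
General solution: e^(-3t)[C_1·v + C_2·(t·v + w)].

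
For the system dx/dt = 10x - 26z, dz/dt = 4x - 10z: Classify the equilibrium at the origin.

center

A = [[10,-26],[4,-10]]; det(A-λI) = λ^2 + 4.
λ = 0 ± 2i: zero real part.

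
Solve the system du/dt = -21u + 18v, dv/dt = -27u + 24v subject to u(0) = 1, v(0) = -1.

Coefficient matrix A = [[-21, 18], [-27, 24]].
Characteristic polynomial det(A - λI) = λ^2 - 3λ - 18 = 0.
Eigenvalues λ = 6, -3.
For λ=6: (A-λI) row 1 is [-27, 18], so an eigenvector is (-2, -3).
For λ=-3: (A-λI) row 1 is [-18, 18], so an eigenvector is (1, 1).
General solution: K_1e^(6t)(-2,-3) + K_2e^(-3t)(1,1).
Applying u(0)=1, v(0)=-1 gives K_1=2, K_2=5.

u(t) = -4e^(6t) + 5e^(-3t), v(t) = -6e^(6t) + 5e^(-3t)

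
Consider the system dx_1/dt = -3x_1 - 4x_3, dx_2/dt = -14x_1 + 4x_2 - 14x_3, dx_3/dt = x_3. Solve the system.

x_1(t) = c_1e^(-3t) - c_2e^(t), x_2(t) = 2c_1e^(-3t) + c_3e^(4t), x_3(t) = c_2e^(t)

Coefficient matrix A = [[-3, 0, -4], [-14, 4, -14], [0, 0, 1]].
det(A - λI) = 0 gives eigenvalues λ = -3, 1, 4.
For λ=-3: eigenvector (1,2,0).
For λ=1: eigenvector (-1,0,1).
For λ=4: eigenvector (0,1,0).
General solution: c_1e^(-3t)(1,2,0) + c_2e^(t)(-1,0,1) + c_3e^(4t)(0,1,0).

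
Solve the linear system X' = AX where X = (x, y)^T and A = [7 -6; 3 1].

Coefficient matrix A = [[7, -6], [3, 1]].
Characteristic polynomial det(A - λI) = λ^2 - 8λ + 25 = 0.
Eigenvalues λ = 4 ± 3i (complex conjugate pair).
For λ=4+3i: an eigenvector is (1,1) - i(-1,0) = (1 + i, 1).
A real fundamental pair from Re and Im of e^((4+3i)t)v: X_1 = e^(4t)(cos(3t)·(1,1) + sin(3t)·(-1,0)), X_2 = e^(4t)(sin(3t)·(1,1) - cos(3t)·(-1,0)).
General solution: K_1X_1 + K_2X_2.

x(t) = -K_1e^(4t)sin(3t) + K_1e^(4t)cos(3t) + K_2e^(4t)sin(3t) + K_2e^(4t)cos(3t), y(t) = K_1e^(4t)cos(3t) + K_2e^(4t)sin(3t)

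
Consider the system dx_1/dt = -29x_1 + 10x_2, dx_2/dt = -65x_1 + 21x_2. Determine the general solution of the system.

x_1(t) = -K_1e^(-4t)sin(5t) + K_1e^(-4t)cos(5t) + K_2e^(-4t)sin(5t) + K_2e^(-4t)cos(5t), x_2(t) = -3K_1e^(-4t)sin(5t) + 2K_1e^(-4t)cos(5t) + 2K_2e^(-4t)sin(5t) + 3K_2e^(-4t)cos(5t)

Coefficient matrix A = [[-29, 10], [-65, 21]].
Characteristic polynomial det(A - λI) = λ^2 + 8λ + 41 = 0.
Eigenvalues λ = -4 ± 5i (complex conjugate pair).
For λ=-4+5i: an eigenvector is (1,2) - i(-1,-3) = (1 + i, 2 + 3i).
A real fundamental pair from Re and Im of e^((-4+5i)t)v: X_1 = e^(-4t)(cos(5t)·(1,2) + sin(5t)·(-1,-3)), X_2 = e^(-4t)(sin(5t)·(1,2) - cos(5t)·(-1,-3)).
General solution: K_1X_1 + K_2X_2.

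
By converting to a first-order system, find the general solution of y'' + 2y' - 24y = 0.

Let x_1 = y, x_2 = y'. Then x_1' = x_2 and x_2' = 24x_1 - 2x_2.
A = [[0,1],[24,-2]]; det(A-λI) = λ^2 + 2λ - 24.
Eigenvalues λ = -6, 4 with eigenvectors (1,-6), (1,4).

y(t) = C_1e^(-6t) + C_2e^(4t)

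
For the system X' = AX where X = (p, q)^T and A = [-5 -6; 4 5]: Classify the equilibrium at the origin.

saddle

A = [[-5,-6],[4,5]]; det(A-λI) = λ^2 - 1.
λ = -1, 1: opposite signs.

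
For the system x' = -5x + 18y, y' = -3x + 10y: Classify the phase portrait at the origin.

A = [[-5,18],[-3,10]]; det(A-λI) = λ^2 - 5λ + 4.
λ = 1, 4: both positive.

unstable node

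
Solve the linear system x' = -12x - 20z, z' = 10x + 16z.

x(t) = 3K_1e^(2t)sin(2t) + K_1e^(2t)cos(2t) + K_2e^(2t)sin(2t) - 3K_2e^(2t)cos(2t), z(t) = -2K_1e^(2t)sin(2t) - K_1e^(2t)cos(2t) - K_2e^(2t)sin(2t) + 2K_2e^(2t)cos(2t)

Coefficient matrix A = [[-12, -20], [10, 16]].
Characteristic polynomial det(A - λI) = λ^2 - 4λ + 8 = 0.
Eigenvalues λ = 2 ± 2i (complex conjugate pair).
For λ=2+2i: an eigenvector is (1,-1) - i(3,-2) = (1 - 3i, -1 + 2i).
A real fundamental pair from Re and Im of e^((2+2i)t)v: X_1 = e^(2t)(cos(2t)·(1,-1) + sin(2t)·(3,-2)), X_2 = e^(2t)(sin(2t)·(1,-1) - cos(2t)·(3,-2)).
General solution: K_1X_1 + K_2X_2.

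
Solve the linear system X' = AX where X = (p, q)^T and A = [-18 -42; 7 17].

p(t) = -2C_1e^(3t) + 3C_2e^(-4t), q(t) = C_1e^(3t) - C_2e^(-4t)

Coefficient matrix A = [[-18, -42], [7, 17]].
Characteristic polynomial det(A - λI) = λ^2 + λ - 12 = 0.
Eigenvalues λ = 3, -4.
For λ=3: (A-λI) row 1 is [-21, -42], so an eigenvector is (-2, 1).
For λ=-4: (A-λI) row 1 is [-14, -42], so an eigenvector is (3, -1).
General solution: C_1e^(3t)(-2,1) + C_2e^(-4t)(3,-1).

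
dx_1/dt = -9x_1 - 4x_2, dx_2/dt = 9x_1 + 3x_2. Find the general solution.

x_1(t) = -2K_1e^(-3t) - 2K_2te^(-3t) - K_2e^(-3t), x_2(t) = 3K_1e^(-3t) + 3K_2te^(-3t) + 2K_2e^(-3t)

Coefficient matrix A = [[-9, -4], [9, 3]].
Characteristic polynomial det(A - λI) = λ^2 + 6λ + 9 = 0.
Single eigenvalue λ = -3 with algebraic multiplicity 2.
Eigenvector v = (-2,3); generalized eigenvector w with (A-λI)w=v is (-1,2).
General solution: e^(-3t)[K_1·v + K_2·(t·v + w)].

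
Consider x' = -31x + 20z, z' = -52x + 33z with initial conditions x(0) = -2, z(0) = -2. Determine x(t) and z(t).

x(t) = 6e^(t)sin(4t) - 2e^(t)cos(4t), z(t) = 10e^(t)sin(4t) - 2e^(t)cos(4t)

Coefficient matrix A = [[-31, 20], [-52, 33]].
Characteristic polynomial det(A - λI) = λ^2 - 2λ + 17 = 0.
Eigenvalues λ = 1 ± 4i (complex conjugate pair).
For λ=1+4i: an eigenvector is (-1,-2) - i(-2,-3) = (-1 + 2i, -2 + 3i).
A real fundamental pair from Re and Im of e^((1+4i)t)v: X_1 = e^(t)(cos(4t)·(-1,-2) + sin(4t)·(-2,-3)), X_2 = e^(t)(sin(4t)·(-1,-2) - cos(4t)·(-2,-3)).
General solution: C_1X_1 + C_2X_2.
Applying x(0)=-2, z(0)=-2 gives C_1=-2, C_2=-2.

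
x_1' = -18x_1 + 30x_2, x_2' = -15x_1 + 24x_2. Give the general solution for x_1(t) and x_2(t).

x_1(t) = -3c_1e^(3t)sin(3t) - c_1e^(3t)cos(3t) - c_2e^(3t)sin(3t) + 3c_2e^(3t)cos(3t), x_2(t) = -2c_1e^(3t)sin(3t) - c_1e^(3t)cos(3t) - c_2e^(3t)sin(3t) + 2c_2e^(3t)cos(3t)

Coefficient matrix A = [[-18, 30], [-15, 24]].
Characteristic polynomial det(A - λI) = λ^2 - 6λ + 18 = 0.
Eigenvalues λ = 3 ± 3i (complex conjugate pair).
For λ=3+3i: an eigenvector is (-1,-1) - i(-3,-2) = (-1 + 3i, -1 + 2i).
A real fundamental pair from Re and Im of e^((3+3i)t)v: X_1 = e^(3t)(cos(3t)·(-1,-1) + sin(3t)·(-3,-2)), X_2 = e^(3t)(sin(3t)·(-1,-1) - cos(3t)·(-3,-2)).
General solution: c_1X_1 + c_2X_2.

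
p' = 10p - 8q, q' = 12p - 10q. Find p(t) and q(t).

p(t) = K_1e^(2t) + 2K_2e^(-2t), q(t) = K_1e^(2t) + 3K_2e^(-2t)

Coefficient matrix A = [[10, -8], [12, -10]].
Characteristic polynomial det(A - λI) = λ^2 - 4 = 0.
Eigenvalues λ = 2, -2.
For λ=2: (A-λI) row 1 is [8, -8], so an eigenvector is (1, 1).
For λ=-2: (A-λI) row 1 is [12, -8], so an eigenvector is (2, 3).
General solution: K_1e^(2t)(1,1) + K_2e^(-2t)(2,3).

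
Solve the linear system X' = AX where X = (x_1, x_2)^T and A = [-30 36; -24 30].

Coefficient matrix A = [[-30, 36], [-24, 30]].
Characteristic polynomial det(A - λI) = λ^2 - 36 = 0.
Eigenvalues λ = 6, -6.
For λ=6: (A-λI) row 1 is [-36, 36], so an eigenvector is (1, 1).
For λ=-6: (A-λI) row 1 is [-24, 36], so an eigenvector is (-3, -2).
General solution: K_1e^(6t)(1,1) + K_2e^(-6t)(-3,-2).

x_1(t) = K_1e^(6t) - 3K_2e^(-6t), x_2(t) = K_1e^(6t) - 2K_2e^(-6t)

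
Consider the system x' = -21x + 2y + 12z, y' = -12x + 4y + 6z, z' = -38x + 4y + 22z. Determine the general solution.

x(t) = 2c_1e^(4t) + c_2e^(3t) - 2c_3e^(-2t), y(t) = c_1e^(4t) - c_3e^(-2t), z(t) = 4c_1e^(4t) + 2c_2e^(3t) - 3c_3e^(-2t)

Coefficient matrix A = [[-21, 2, 12], [-12, 4, 6], [-38, 4, 22]].
det(A - λI) = 0 gives eigenvalues λ = 4, 3, -2.
For λ=4: eigenvector (2,1,4).
For λ=3: eigenvector (1,0,2).
For λ=-2: eigenvector (-2,-1,-3).
General solution: c_1e^(4t)(2,1,4) + c_2e^(3t)(1,0,2) + c_3e^(-2t)(-2,-1,-3).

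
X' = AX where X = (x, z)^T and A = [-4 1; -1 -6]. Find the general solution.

x(t) = c_1e^(-5t) + c_2te^(-5t) - 2c_2e^(-5t), z(t) = -c_1e^(-5t) - c_2te^(-5t) + 3c_2e^(-5t)

Coefficient matrix A = [[-4, 1], [-1, -6]].
Characteristic polynomial det(A - λI) = λ^2 + 10λ + 25 = 0.
Single eigenvalue λ = -5 with algebraic multiplicity 2.
Eigenvector v = (1,-1); generalized eigenvector w with (A-λI)w=v is (-2,3).
General solution: e^(-5t)[c_1·v + c_2·(t·v + w)].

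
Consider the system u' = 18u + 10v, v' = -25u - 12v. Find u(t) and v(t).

u(t) = -K_1e^(3t)sin(5t) + K_1e^(3t)cos(5t) + K_2e^(3t)sin(5t) + K_2e^(3t)cos(5t), v(t) = K_1e^(3t)sin(5t) - 2K_1e^(3t)cos(5t) - 2K_2e^(3t)sin(5t) - K_2e^(3t)cos(5t)

Coefficient matrix A = [[18, 10], [-25, -12]].
Characteristic polynomial det(A - λI) = λ^2 - 6λ + 34 = 0.
Eigenvalues λ = 3 ± 5i (complex conjugate pair).
For λ=3+5i: an eigenvector is (1,-2) - i(-1,1) = (1 + i, -2 - i).
A real fundamental pair from Re and Im of e^((3+5i)t)v: X_1 = e^(3t)(cos(5t)·(1,-2) + sin(5t)·(-1,1)), X_2 = e^(3t)(sin(5t)·(1,-2) - cos(5t)·(-1,1)).
General solution: K_1X_1 + K_2X_2.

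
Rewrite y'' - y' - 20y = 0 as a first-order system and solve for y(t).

y(t) = K_1e^(5t) + K_2e^(-4t)

Let x_1 = y, x_2 = y'. Then x_1' = x_2 and x_2' = 20x_1 + x_2.
A = [[0,1],[20,1]]; det(A-λI) = λ^2 - λ - 20.
Eigenvalues λ = 5, -4 with eigenvectors (1,5), (1,-4).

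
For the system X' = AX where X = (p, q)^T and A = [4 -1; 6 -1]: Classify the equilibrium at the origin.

A = [[4,-1],[6,-1]]; det(A-λI) = λ^2 - 3λ + 2.
λ = 1, 2: both positive.

unstable node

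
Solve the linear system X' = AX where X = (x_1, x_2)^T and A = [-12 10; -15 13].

Coefficient matrix A = [[-12, 10], [-15, 13]].
Characteristic polynomial det(A - λI) = λ^2 - λ - 6 = 0.
Eigenvalues λ = -2, 3.
For λ=-2: (A-λI) row 1 is [-10, 10], so an eigenvector is (-1, -1).
For λ=3: (A-λI) row 1 is [-15, 10], so an eigenvector is (2, 3).
General solution: c_1e^(-2t)(-1,-1) + c_2e^(3t)(2,3).

x_1(t) = -c_1e^(-2t) + 2c_2e^(3t), x_2(t) = -c_1e^(-2t) + 3c_2e^(3t)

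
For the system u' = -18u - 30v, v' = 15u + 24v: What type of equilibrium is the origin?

unstable spiral

A = [[-18,-30],[15,24]]; det(A-λI) = λ^2 - 6λ + 18.
λ = 3 ± 3i: positive real part.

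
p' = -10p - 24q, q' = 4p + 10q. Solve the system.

p(t) = -3c_1e^(-2t) - 2c_2e^(2t), q(t) = c_1e^(-2t) + c_2e^(2t)

Coefficient matrix A = [[-10, -24], [4, 10]].
Characteristic polynomial det(A - λI) = λ^2 - 4 = 0.
Eigenvalues λ = -2, 2.
For λ=-2: (A-λI) row 1 is [-8, -24], so an eigenvector is (-3, 1).
For λ=2: (A-λI) row 1 is [-12, -24], so an eigenvector is (-2, 1).
General solution: c_1e^(-2t)(-3,1) + c_2e^(2t)(-2,1).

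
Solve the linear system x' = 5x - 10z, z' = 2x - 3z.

x(t) = -2c_1e^(t)sin(2t) - c_1e^(t)cos(2t) - c_2e^(t)sin(2t) + 2c_2e^(t)cos(2t), z(t) = -c_1e^(t)sin(2t) + c_2e^(t)cos(2t)

Coefficient matrix A = [[5, -10], [2, -3]].
Characteristic polynomial det(A - λI) = λ^2 - 2λ + 5 = 0.
Eigenvalues λ = 1 ± 2i (complex conjugate pair).
For λ=1+2i: an eigenvector is (-1,0) - i(-2,-1) = (-1 + 2i, 0 + i).
A real fundamental pair from Re and Im of e^((1+2i)t)v: X_1 = e^(t)(cos(2t)·(-1,0) + sin(2t)·(-2,-1)), X_2 = e^(t)(sin(2t)·(-1,0) - cos(2t)·(-2,-1)).
General solution: c_1X_1 + c_2X_2.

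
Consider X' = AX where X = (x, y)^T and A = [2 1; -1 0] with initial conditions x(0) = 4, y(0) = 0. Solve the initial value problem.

Coefficient matrix A = [[2, 1], [-1, 0]].
Characteristic polynomial det(A - λI) = λ^2 - 2λ + 1 = 0.
Single eigenvalue λ = 1 with algebraic multiplicity 2.
Eigenvector v = (1,-1); generalized eigenvector w with (A-λI)w=v is (1,0).
General solution: e^(t)[C_1·v + C_2·(t·v + w)].
Applying x(0)=4, y(0)=0 gives C_1=0, C_2=4.

x(t) = 4te^(t) + 4e^(t), y(t) = -4te^(t)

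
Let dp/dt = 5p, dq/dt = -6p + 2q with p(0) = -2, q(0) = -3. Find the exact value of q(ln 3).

A = [[5,0],[-6,2]]; eigenvalues λ = 5, 2.
Eigenvectors: (-1,2) for λ=5, (0,-1) for λ=2.
From the initial condition, c_1 = 2, c_2 = 7.
q(ln 3) = (2)(3^5)(2) + (7)(3^2)(-1) = 909.

909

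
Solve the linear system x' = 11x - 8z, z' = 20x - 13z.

x(t) = -C_1e^(-t)sin(4t) - C_1e^(-t)cos(4t) - C_2e^(-t)sin(4t) + C_2e^(-t)cos(4t), z(t) = -2C_1e^(-t)sin(4t) - C_1e^(-t)cos(4t) - C_2e^(-t)sin(4t) + 2C_2e^(-t)cos(4t)

Coefficient matrix A = [[11, -8], [20, -13]].
Characteristic polynomial det(A - λI) = λ^2 + 2λ + 17 = 0.
Eigenvalues λ = -1 ± 4i (complex conjugate pair).
For λ=-1+4i: an eigenvector is (-1,-1) - i(-1,-2) = (-1 + i, -1 + 2i).
A real fundamental pair from Re and Im of e^((-1+4i)t)v: X_1 = e^(-t)(cos(4t)·(-1,-1) + sin(4t)·(-1,-2)), X_2 = e^(-t)(sin(4t)·(-1,-1) - cos(4t)·(-1,-2)).
General solution: C_1X_1 + C_2X_2.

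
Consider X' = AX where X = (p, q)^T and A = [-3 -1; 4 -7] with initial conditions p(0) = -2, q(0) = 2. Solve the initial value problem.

Coefficient matrix A = [[-3, -1], [4, -7]].
Characteristic polynomial det(A - λI) = λ^2 + 10λ + 25 = 0.
Single eigenvalue λ = -5 with algebraic multiplicity 2.
Eigenvector v = (-1,-2); generalized eigenvector w with (A-λI)w=v is (1,3).
General solution: e^(-5t)[c_1·v + c_2·(t·v + w)].
Applying p(0)=-2, q(0)=2 gives c_1=8, c_2=6.

p(t) = -6te^(-5t) - 2e^(-5t), q(t) = -12te^(-5t) + 2e^(-5t)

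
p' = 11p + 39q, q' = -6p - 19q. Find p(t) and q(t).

p(t) = 3K_1e^(-4t)sin(3t) - 2K_1e^(-4t)cos(3t) - 2K_2e^(-4t)sin(3t) - 3K_2e^(-4t)cos(3t), q(t) = -K_1e^(-4t)sin(3t) + K_1e^(-4t)cos(3t) + K_2e^(-4t)sin(3t) + K_2e^(-4t)cos(3t)

Coefficient matrix A = [[11, 39], [-6, -19]].
Characteristic polynomial det(A - λI) = λ^2 + 8λ + 25 = 0.
Eigenvalues λ = -4 ± 3i (complex conjugate pair).
For λ=-4+3i: an eigenvector is (-2,1) - i(3,-1) = (-2 - 3i, 1 + i).
A real fundamental pair from Re and Im of e^((-4+3i)t)v: X_1 = e^(-4t)(cos(3t)·(-2,1) + sin(3t)·(3,-1)), X_2 = e^(-4t)(sin(3t)·(-2,1) - cos(3t)·(3,-1)).
General solution: K_1X_1 + K_2X_2.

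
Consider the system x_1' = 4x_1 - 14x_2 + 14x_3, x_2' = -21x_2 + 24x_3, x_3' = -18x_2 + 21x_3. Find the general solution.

Coefficient matrix A = [[4, -14, 14], [0, -21, 24], [0, -18, 21]].
det(A - λI) = 0 gives eigenvalues λ = 3, 4, -3.
For λ=3: eigenvector (0,-1,-1).
For λ=4: eigenvector (1,0,0).
For λ=-3: eigenvector (2,4,3).
General solution: K_1e^(3t)(0,-1,-1) + K_2e^(4t)(1,0,0) + K_3e^(-3t)(2,4,3).

x_1(t) = K_2e^(4t) + 2K_3e^(-3t), x_2(t) = -K_1e^(3t) + 4K_3e^(-3t), x_3(t) = -K_1e^(3t) + 3K_3e^(-3t)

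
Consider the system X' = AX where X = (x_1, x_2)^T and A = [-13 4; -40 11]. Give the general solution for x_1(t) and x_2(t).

x_1(t) = c_1e^(-t)sin(4t) - c_2e^(-t)cos(4t), x_2(t) = 3c_1e^(-t)sin(4t) + c_1e^(-t)cos(4t) + c_2e^(-t)sin(4t) - 3c_2e^(-t)cos(4t)

Coefficient matrix A = [[-13, 4], [-40, 11]].
Characteristic polynomial det(A - λI) = λ^2 + 2λ + 17 = 0.
Eigenvalues λ = -1 ± 4i (complex conjugate pair).
For λ=-1+4i: an eigenvector is (0,1) - i(1,3) = (0 - i, 1 - 3i).
A real fundamental pair from Re and Im of e^((-1+4i)t)v: X_1 = e^(-t)(cos(4t)·(0,1) + sin(4t)·(1,3)), X_2 = e^(-t)(sin(4t)·(0,1) - cos(4t)·(1,3)).
General solution: c_1X_1 + c_2X_2.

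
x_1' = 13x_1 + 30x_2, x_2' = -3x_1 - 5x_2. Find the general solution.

Coefficient matrix A = [[13, 30], [-3, -5]].
Characteristic polynomial det(A - λI) = λ^2 - 8λ + 25 = 0.
Eigenvalues λ = 4 ± 3i (complex conjugate pair).
For λ=4+3i: an eigenvector is (-3,1) - i(1,0) = (-3 - i, 1).
A real fundamental pair from Re and Im of e^((4+3i)t)v: X_1 = e^(4t)(cos(3t)·(-3,1) + sin(3t)·(1,0)), X_2 = e^(4t)(sin(3t)·(-3,1) - cos(3t)·(1,0)).
General solution: K_1X_1 + K_2X_2.

x_1(t) = K_1e^(4t)sin(3t) - 3K_1e^(4t)cos(3t) - 3K_2e^(4t)sin(3t) - K_2e^(4t)cos(3t), x_2(t) = K_1e^(4t)cos(3t) + K_2e^(4t)sin(3t)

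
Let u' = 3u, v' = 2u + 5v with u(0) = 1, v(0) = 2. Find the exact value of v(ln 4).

3008

A = [[3,0],[2,5]]; eigenvalues λ = 3, 5.
Eigenvectors: (1,-1) for λ=3, (0,1) for λ=5.
From the initial condition, c_1 = 1, c_2 = 3.
v(ln 4) = (1)(4^3)(-1) + (3)(4^5)(1) = 3008.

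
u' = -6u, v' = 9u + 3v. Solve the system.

Coefficient matrix A = [[-6, 0], [9, 3]].
Characteristic polynomial det(A - λI) = λ^2 + 3λ - 18 = 0.
Eigenvalues λ = -6, 3.
For λ=-6: (A-λI) row 2 is [9, 9], so an eigenvector is (1, -1).
For λ=3: (A-λI) row 1 is [-9, 0], so an eigenvector is (0, -1).
General solution: K_1e^(-6t)(1,-1) + K_2e^(3t)(0,-1).

u(t) = K_1e^(-6t), v(t) = -K_1e^(-6t) - K_2e^(3t)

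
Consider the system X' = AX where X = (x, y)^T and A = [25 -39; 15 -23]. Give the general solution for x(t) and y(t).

Coefficient matrix A = [[25, -39], [15, -23]].
Characteristic polynomial det(A - λI) = λ^2 - 2λ + 10 = 0.
Eigenvalues λ = 1 ± 3i (complex conjugate pair).
For λ=1+3i: an eigenvector is (3,2) - i(-2,-1) = (3 + 2i, 2 + i).
A real fundamental pair from Re and Im of e^((1+3i)t)v: X_1 = e^(t)(cos(3t)·(3,2) + sin(3t)·(-2,-1)), X_2 = e^(t)(sin(3t)·(3,2) - cos(3t)·(-2,-1)).
General solution: K_1X_1 + K_2X_2.

x(t) = -2K_1e^(t)sin(3t) + 3K_1e^(t)cos(3t) + 3K_2e^(t)sin(3t) + 2K_2e^(t)cos(3t), y(t) = -K_1e^(t)sin(3t) + 2K_1e^(t)cos(3t) + 2K_2e^(t)sin(3t) + K_2e^(t)cos(3t)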